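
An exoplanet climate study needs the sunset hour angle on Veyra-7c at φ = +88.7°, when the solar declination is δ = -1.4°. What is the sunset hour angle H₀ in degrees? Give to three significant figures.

cos H₀ = −tan φ · tan δ = 1.0770 ≥ 1, so the host star never rises (polar night) and H₀ = 0.

H₀ = 0.00°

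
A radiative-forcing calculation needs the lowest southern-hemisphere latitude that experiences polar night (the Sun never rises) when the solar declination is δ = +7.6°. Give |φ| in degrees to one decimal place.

|φ| = 82.4°

Polar night requires cos H₀ = −tan φ tan δ ≥ 1, i.e. tan φ tan δ ≤ −1.
The boundary is |tan φ| · |tan δ| = 1, so |φ| = 90° − |δ| = 90° − 7.6° = 82.4° in the southern hemisphere.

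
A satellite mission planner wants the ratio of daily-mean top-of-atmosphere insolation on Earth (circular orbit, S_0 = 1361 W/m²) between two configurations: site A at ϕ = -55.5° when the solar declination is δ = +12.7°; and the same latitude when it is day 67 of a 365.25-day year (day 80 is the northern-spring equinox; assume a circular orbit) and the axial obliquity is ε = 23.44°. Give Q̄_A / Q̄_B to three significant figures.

— Configuration A (ϕ=-55.5°):
cos h₀ = −tan(-55.5°) tan(+12.700°) = 0.3279, h₀ = 1.2367 rad.
Bracket: h₀ sin ϕ sin δ + cos ϕ cos δ sin h₀ = 1.2367×-0.82413×0.21985 + 0.56641×0.97553×0.94471 = -0.224071 + 0.521999 = 0.297928.
Q̄ = (S_0/π) × [bracket] = (1361/π) × 0.297928 = 129.07 W/m².
— Configuration B (ϕ=-55.5°):
Solar longitude: L_s = 360° × (67 − 80)/365.25 = -12.813°, i.e. -12.813° + 360° = 347.187°.
sin δ = sin 23.44° × sin 347.187° = -0.08822, so δ = -5.061°.
cos h₀ = −tan(-55.5°) tan(-5.061°) = -0.1289, h₀ = 1.7000 rad.
Bracket: h₀ sin ϕ sin δ + cos ϕ cos δ sin h₀ = 1.7000×-0.82413×-0.08822 + 0.56641×0.99610×0.99166 = 0.123598 + 0.559496 = 0.683094.
Q̄ = (S_0/π) × [bracket] = (1361/π) × 0.683094 = 295.93 W/m².
Ratio Q̄_A / Q̄_B = 129.07 / 295.93 = 0.4362.

Q̄_A / Q̄_B ≈ 0.436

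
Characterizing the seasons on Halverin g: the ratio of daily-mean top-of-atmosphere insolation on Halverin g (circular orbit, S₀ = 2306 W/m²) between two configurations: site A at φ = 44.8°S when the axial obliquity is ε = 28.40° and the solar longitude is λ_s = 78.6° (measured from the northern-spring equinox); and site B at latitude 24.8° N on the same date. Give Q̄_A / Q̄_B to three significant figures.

Q̄_A / Q̄_B ≈ 0.176

— Configuration A (φ=-44.8°):
Solar declination: sin δ = sin ε · sin λ_s = sin 28.40° × sin 78.6° = 0.46624, so δ = +27.791°.
cos H₀ = −tan(-44.8°) tan(+27.791°) = 0.5234, H₀ = 1.0200 rad.
Bracket: H₀ sin φ sin δ + cos φ cos δ sin H₀ = 1.0200×-0.70463×0.46624 + 0.70957×0.88466×0.85211 = -0.335097 + 0.534893 = 0.199796.
Q̄ = (S₀/π) × [bracket] = (2306/π) × 0.199796 = 146.65 W/m².
— Configuration B (φ=+24.8°):
cos H₀ = −tan(+24.8°) tan(+27.791°) = -0.2435, H₀ = 1.8168 rad.
Bracket: H₀ sin φ sin δ + cos φ cos δ sin H₀ = 1.8168×0.41945×0.46624 + 0.90778×0.88466×0.96990 = 0.355301 + 0.778904 = 1.134205.
Q̄ = (S₀/π) × [bracket] = (2306/π) × 1.134205 = 832.53 W/m².
Ratio Q̄_A / Q̄_B = 146.65 / 832.53 = 0.1761.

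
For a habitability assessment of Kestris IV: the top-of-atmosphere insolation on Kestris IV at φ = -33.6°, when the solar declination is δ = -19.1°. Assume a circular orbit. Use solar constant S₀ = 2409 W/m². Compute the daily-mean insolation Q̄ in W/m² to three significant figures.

Q̄ ≈ 838 W/m²

cos H₀ = −tan(-33.6°) tan(-19.100°) = -0.2301, H₀ = 1.8029 rad.
Bracket: H₀ sin φ sin δ + cos φ cos δ sin H₀ = 1.8029×-0.55339×-0.32722 + 0.83292×0.94495×0.97317 = 0.326470 + 0.765951 = 1.092421.
Q̄ = (S₀/π) × [bracket] = (2409/π) × 1.092421 = 837.7 W/m².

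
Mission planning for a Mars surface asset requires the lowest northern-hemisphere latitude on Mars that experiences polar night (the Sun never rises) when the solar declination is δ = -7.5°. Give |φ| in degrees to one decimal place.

Polar night requires cos H₀ = −tan φ tan δ ≥ 1, i.e. tan φ tan δ ≤ −1.
The boundary is |tan φ| · |tan δ| = 1, so |φ| = 90° − |δ| = 90° − 7.5° = 82.5° in the northern hemisphere.

|φ| = 82.5°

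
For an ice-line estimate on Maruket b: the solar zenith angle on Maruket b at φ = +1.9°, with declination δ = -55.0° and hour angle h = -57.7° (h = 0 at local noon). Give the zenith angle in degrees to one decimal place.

θ_z = 73.8°

cos θ_z = sin φ sin δ + cos φ cos δ cos h = -0.027159 + 0.306323 = 0.279164.
θ_z = arccos(0.279164) = 73.8°.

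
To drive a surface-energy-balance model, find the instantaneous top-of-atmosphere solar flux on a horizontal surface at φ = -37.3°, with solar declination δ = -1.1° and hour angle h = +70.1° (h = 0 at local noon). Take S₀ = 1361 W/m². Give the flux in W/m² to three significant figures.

cos θ_z = sin φ sin δ + cos φ cos δ cos h = 0.011633 + 0.270713 = 0.282346.
Flux = S₀ · cos θ_z = 1361 × 0.282346 = 384.3 W/m².

384 W/m²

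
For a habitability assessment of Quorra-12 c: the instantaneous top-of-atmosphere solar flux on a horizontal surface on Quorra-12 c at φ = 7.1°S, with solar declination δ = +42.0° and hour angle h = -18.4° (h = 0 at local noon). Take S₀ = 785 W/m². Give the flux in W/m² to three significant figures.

cos θ_z = sin φ sin δ + cos φ cos δ cos h = -0.082706 + 0.699745 = 0.617039.
Flux = S₀ · cos θ_z = 785 × 0.617039 = 484.4 W/m².

484 W/m²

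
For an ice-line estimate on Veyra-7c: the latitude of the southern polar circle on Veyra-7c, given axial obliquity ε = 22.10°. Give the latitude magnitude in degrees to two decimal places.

The polar circle is the lowest latitude that experiences at least one full rotation of continuous darkness at the northern-summer solstice; it lies at |φ| = 90° − ε = 90° − 22.10° = 67.90°.

67.90°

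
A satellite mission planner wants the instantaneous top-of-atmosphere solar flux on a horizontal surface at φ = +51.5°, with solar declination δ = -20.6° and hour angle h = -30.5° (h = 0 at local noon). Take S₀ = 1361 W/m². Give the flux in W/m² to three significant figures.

cos θ_z = sin φ sin δ + cos φ cos δ cos h = -0.275354 + 0.502081 = 0.226727.
Flux = S₀ · cos θ_z = 1361 × 0.226727 = 308.6 W/m².

309 W/m²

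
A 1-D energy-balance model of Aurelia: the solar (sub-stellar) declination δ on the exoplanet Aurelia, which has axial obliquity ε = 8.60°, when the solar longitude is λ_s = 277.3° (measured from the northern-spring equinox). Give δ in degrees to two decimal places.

sin δ = sin ε · sin λ_s = sin 8.60° × sin 277.3° = -0.148323.
δ = arcsin(-0.148323) = -8.53°.

δ = -8.53°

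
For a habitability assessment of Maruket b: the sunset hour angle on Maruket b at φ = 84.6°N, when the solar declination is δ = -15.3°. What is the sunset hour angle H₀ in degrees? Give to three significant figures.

cos H₀ = −tan φ · tan δ = 2.8941 ≥ 1, so the host star never rises (polar night) and H₀ = 0.

H₀ = 0.00°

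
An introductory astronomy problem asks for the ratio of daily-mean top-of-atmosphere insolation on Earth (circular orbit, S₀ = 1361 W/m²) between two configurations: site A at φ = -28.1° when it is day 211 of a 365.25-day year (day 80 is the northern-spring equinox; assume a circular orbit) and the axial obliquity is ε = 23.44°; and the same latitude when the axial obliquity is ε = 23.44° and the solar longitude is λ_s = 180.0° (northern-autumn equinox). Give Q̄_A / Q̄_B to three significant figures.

— Configuration A (φ=-28.1°):
Solar longitude: λ_s = 360° × (211 − 80)/365.25 = 129.117°.
sin δ = sin 23.44° × sin 129.117° = 0.30863, so δ = +17.977°.
cos H₀ = −tan(-28.1°) tan(+17.977°) = 0.1732, H₀ = 1.3967 rad.
Bracket: H₀ sin φ sin δ + cos φ cos δ sin H₀ = 1.3967×-0.47101×0.30863 + 0.88213×0.95118×0.98488 = -0.203035 + 0.826378 = 0.623343.
Q̄ = (S₀/π) × [bracket] = (1361/π) × 0.623343 = 270.04 W/m².
— Configuration B (φ=-28.1°):
Solar declination: sin δ = sin ε · sin λ_s = sin 23.44° × sin 180.0° = 0.00000, so δ = +0.000°.
cos H₀ = −tan(-28.1°) tan(+0.000°) = 0.0000, H₀ = 1.5708 rad.
Bracket: H₀ sin φ sin δ + cos φ cos δ sin H₀ = 1.5708×-0.47101×0.00000 + 0.88213×1.00000×1.00000 = -0.000000 + 0.882130 = 0.882130.
Q̄ = (S₀/π) × [bracket] = (1361/π) × 0.882130 = 382.16 W/m².
Ratio Q̄_A / Q̄_B = 270.04 / 382.16 = 0.7066.

Q̄_A / Q̄_B ≈ 0.707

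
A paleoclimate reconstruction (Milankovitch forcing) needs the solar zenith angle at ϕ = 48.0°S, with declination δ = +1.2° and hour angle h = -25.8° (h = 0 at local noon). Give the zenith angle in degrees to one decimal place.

θ_z = 54.1°

cos θ_z = sin ϕ sin δ + cos ϕ cos δ cos h = -0.015563 + 0.602299 = 0.586736.
θ_z = arccos(0.586736) = 54.1°.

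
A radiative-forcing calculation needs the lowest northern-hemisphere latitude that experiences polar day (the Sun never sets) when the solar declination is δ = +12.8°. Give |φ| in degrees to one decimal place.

|φ| = 77.2°

Polar day requires cos H₀ = −tan φ tan δ ≤ −1, i.e. tan φ tan δ ≥ 1.
The boundary is |tan φ| · |tan δ| = 1, so |φ| = 90° − |δ| = 90° − 12.8° = 77.2° in the northern hemisphere.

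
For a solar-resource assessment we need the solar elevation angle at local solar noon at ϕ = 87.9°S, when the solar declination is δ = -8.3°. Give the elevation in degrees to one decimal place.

10.4°

At local noon the hour angle is zero, so the zenith angle equals |ϕ − δ| = |-87.9° − (-8.300°)| = 79.600°.
Elevation = 90° − 79.600° = 10.4°.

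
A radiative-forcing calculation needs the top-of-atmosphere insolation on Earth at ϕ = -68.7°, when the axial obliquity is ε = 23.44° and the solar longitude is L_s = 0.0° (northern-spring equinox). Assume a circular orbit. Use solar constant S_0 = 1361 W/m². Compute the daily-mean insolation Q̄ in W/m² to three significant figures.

Q̄ ≈ 157 W/m²

Solar declination: sin δ = sin ε · sin L_s = sin 23.44° × sin 0.0° = 0.00000, so δ = +0.000°.
cos h₀ = −tan(-68.7°) tan(+0.000°) = 0.0000, h₀ = 1.5708 rad.
Bracket: h₀ sin ϕ sin δ + cos ϕ cos δ sin h₀ = 1.5708×-0.93169×0.00000 + 0.36325×1.00000×1.00000 = -0.000000 + 0.363250 = 0.363250.
Q̄ = (S_0/π) × [bracket] = (1361/π) × 0.363250 = 157.4 W/m².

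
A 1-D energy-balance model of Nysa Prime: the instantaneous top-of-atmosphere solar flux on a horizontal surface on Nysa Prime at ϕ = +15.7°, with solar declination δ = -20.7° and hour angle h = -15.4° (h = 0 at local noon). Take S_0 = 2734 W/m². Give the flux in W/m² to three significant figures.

2.11e+03 W/m²

cos θ_z = sin ϕ sin δ + cos ϕ cos δ cos h = -0.095650 + 0.868211 = 0.772561.
Flux = S_0 · cos θ_z = 2734 × 0.772561 = 2112 W/m².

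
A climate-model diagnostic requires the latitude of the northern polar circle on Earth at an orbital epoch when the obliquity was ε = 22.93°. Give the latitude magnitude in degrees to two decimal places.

The polar circle is the lowest latitude that experiences at least one full rotation of continuous daylight at the northern-summer solstice; it lies at |φ| = 90° − ε = 90° − 22.93° = 67.07°.

67.07°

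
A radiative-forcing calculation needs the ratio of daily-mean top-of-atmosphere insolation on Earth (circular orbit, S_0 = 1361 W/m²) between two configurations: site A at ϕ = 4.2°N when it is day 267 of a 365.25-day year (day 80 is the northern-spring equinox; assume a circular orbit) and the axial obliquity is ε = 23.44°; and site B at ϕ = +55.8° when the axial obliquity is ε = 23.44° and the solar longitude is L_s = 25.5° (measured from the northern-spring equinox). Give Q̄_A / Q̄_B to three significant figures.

Q̄_A / Q̄_B ≈ 1.25

— Configuration A (ϕ=+4.2°):
Solar longitude: L_s = 360° × (267 − 80)/365.25 = 184.312°.
sin δ = sin 23.44° × sin 184.312° = -0.02991, so δ = -1.714°.
cos h₀ = −tan(+4.2°) tan(-1.714°) = 0.0022, h₀ = 1.5686 rad.
Bracket: h₀ sin ϕ sin δ + cos ϕ cos δ sin h₀ = 1.5686×0.07324×-0.02991 + 0.99731×0.99955×1.00000 = -0.003436 + 0.996861 = 0.993425.
Q̄ = (S_0/π) × [bracket] = (1361/π) × 0.993425 = 430.37 W/m².
— Configuration B (ϕ=+55.8°):
Solar declination: sin δ = sin ε · sin L_s = sin 23.44° × sin 25.5° = 0.17125, so δ = +9.861°.
cos h₀ = −tan(+55.8°) tan(+9.861°) = -0.2558, h₀ = 1.8294 rad.
Bracket: h₀ sin ϕ sin δ + cos ϕ cos δ sin h₀ = 1.8294×0.82708×0.17125 + 0.56208×0.98523×0.96674 = 0.259112 + 0.535359 = 0.794471.
Q̄ = (S_0/π) × [bracket] = (1361/π) × 0.794471 = 344.18 W/m².
Ratio Q̄_A / Q̄_B = 430.37 / 344.18 = 1.250.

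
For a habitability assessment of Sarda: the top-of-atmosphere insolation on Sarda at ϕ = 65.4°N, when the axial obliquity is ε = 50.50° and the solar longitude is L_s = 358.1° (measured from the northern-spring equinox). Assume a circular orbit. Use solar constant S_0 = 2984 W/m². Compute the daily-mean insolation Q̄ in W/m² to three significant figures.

Q̄ ≈ 361 W/m²

Solar declination: sin δ = sin ε · sin L_s = sin 50.50° × sin 358.1° = -0.02558, so δ = -1.466°.
cos h₀ = −tan(+65.4°) tan(-1.466°) = 0.0559, h₀ = 1.5149 rad.
Bracket: h₀ sin ϕ sin δ + cos ϕ cos δ sin h₀ = 1.5149×0.90924×-0.02558 + 0.41628×0.99967×0.99844 = -0.035234 + 0.415493 = 0.380259.
Q̄ = (S_0/π) × [bracket] = (2984/π) × 0.380259 = 361.2 W/m².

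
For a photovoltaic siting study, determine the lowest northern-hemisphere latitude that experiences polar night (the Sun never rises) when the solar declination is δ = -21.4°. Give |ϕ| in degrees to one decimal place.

|ϕ| = 68.6°

Polar night requires cos h₀ = −tan ϕ tan δ ≥ 1, i.e. tan ϕ tan δ ≤ −1.
The boundary is |tan ϕ| · |tan δ| = 1, so |ϕ| = 90° − |δ| = 90° − 21.4° = 68.6° in the northern hemisphere.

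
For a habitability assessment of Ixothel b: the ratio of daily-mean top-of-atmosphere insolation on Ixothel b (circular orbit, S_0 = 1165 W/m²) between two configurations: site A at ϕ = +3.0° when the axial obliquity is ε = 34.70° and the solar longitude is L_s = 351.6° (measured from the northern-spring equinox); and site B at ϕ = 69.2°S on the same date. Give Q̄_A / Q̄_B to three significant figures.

Q̄_A / Q̄_B ≈ 2.04

— Configuration A (ϕ=+3.0°):
Solar declination: sin δ = sin ε · sin L_s = sin 34.70° × sin 351.6° = -0.08316, so δ = -4.770°.
cos h₀ = −tan(+3.0°) tan(-4.770°) = 0.0044, h₀ = 1.5664 rad.
Bracket: h₀ sin ϕ sin δ + cos ϕ cos δ sin h₀ = 1.5664×0.05234×-0.08316 + 0.99863×0.99654×0.99999 = -0.006818 + 0.995165 = 0.988347.
Q̄ = (S_0/π) × [bracket] = (1165/π) × 0.988347 = 366.51 W/m².
— Configuration B (ϕ=-69.2°):
cos h₀ = −tan(-69.2°) tan(-4.770°) = -0.2197, h₀ = 1.7923 rad.
Bracket: h₀ sin ϕ sin δ + cos ϕ cos δ sin h₀ = 1.7923×-0.93483×-0.08316 + 0.35511×0.99654×0.97557 = 0.139334 + 0.345236 = 0.484570.
Q̄ = (S_0/π) × [bracket] = (1165/π) × 0.484570 = 179.69 W/m².
Ratio Q̄_A / Q̄_B = 366.51 / 179.69 = 2.040.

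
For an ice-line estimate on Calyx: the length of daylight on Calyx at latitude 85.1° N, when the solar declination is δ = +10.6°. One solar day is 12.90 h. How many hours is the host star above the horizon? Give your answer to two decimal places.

12.90 h

Sunrise equation: cos h₀ = −tan ϕ · tan δ = -2.1830 ≤ −1, so the host star never sets (polar day) and h₀ = π.
Daylight = 2h₀/(2π) × 12.90 h = (3.1416/π) × 12.90 = 12.90 h.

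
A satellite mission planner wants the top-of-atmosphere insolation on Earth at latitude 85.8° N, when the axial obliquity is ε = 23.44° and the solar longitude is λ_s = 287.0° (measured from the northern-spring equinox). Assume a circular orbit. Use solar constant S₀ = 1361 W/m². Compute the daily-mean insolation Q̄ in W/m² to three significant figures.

Solar declination: sin δ = sin ε · sin λ_s = sin 23.44° × sin 287.0° = -0.38041, so δ = -22.359°.
cos H₀ = −tan(+85.8°) tan(-22.359°) = 5.6013 ≥ 1 ⇒ polar night, H₀ = 0 and Q̄ = 0.

Q̄ ≈ 0.00 W/m²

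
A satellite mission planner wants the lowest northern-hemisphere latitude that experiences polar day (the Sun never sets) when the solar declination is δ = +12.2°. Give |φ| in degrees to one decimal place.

Polar day requires cos H₀ = −tan φ tan δ ≤ −1, i.e. tan φ tan δ ≥ 1.
The boundary is |tan φ| · |tan δ| = 1, so |φ| = 90° − |δ| = 90° − 12.2° = 77.8° in the northern hemisphere.

|φ| = 77.8°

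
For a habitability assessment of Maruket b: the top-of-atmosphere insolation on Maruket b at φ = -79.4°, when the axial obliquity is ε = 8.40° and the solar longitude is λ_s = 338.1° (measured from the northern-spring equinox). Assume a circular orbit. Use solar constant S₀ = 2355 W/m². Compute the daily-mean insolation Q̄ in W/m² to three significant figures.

Solar declination: sin δ = sin ε · sin λ_s = sin 8.40° × sin 338.1° = -0.05449, so δ = -3.123°.
cos H₀ = −tan(-79.4°) tan(-3.123°) = -0.2916, H₀ = 1.8667 rad.
Bracket: H₀ sin φ sin δ + cos φ cos δ sin H₀ = 1.8667×-0.98294×-0.05449 + 0.18395×0.99851×0.95655 = 0.099981 + 0.175695 = 0.275676.
Q̄ = (S₀/π) × [bracket] = (2355/π) × 0.275676 = 206.7 W/m².

Q̄ ≈ 207 W/m²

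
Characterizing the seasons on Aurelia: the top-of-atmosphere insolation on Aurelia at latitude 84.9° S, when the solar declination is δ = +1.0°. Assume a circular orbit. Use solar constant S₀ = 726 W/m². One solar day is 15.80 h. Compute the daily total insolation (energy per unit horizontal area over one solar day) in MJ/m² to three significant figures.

cos H₀ = −tan(-84.9°) tan(+1.000°) = 0.1956, H₀ = 1.3739 rad.
Bracket: H₀ sin φ sin δ + cos φ cos δ sin H₀ = 1.3739×-0.99604×0.01745 + 0.08889×0.99985×0.98069 = -0.023880 + 0.087160 = 0.063280.
Q̄ = (S₀/π) × [bracket] = (726/π) × 0.063280 = 14.624 W/m².
Daily total = Q̄ × 15.80 h × 3600 s/h = 14.624 × 15.80 × 3600 / 10⁶ = 0.8318 MJ/m².

0.832 MJ/m²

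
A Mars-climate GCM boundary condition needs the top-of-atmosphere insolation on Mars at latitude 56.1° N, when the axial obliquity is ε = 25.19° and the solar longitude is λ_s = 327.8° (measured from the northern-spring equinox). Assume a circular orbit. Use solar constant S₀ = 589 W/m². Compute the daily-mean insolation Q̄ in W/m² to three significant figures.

Solar declination: sin δ = sin ε · sin λ_s = sin 25.19° × sin 327.8° = -0.22680, so δ = -13.109°.
cos H₀ = −tan(+56.1°) tan(-13.109°) = 0.3466, H₀ = 1.2169 rad.
Bracket: H₀ sin φ sin δ + cos φ cos δ sin H₀ = 1.2169×0.83001×-0.22680 + 0.55775×0.97394×0.93803 = -0.229077 + 0.509552 = 0.280475.
Q̄ = (S₀/π) × [bracket] = (589/π) × 0.280475 = 52.58 W/m².

Q̄ ≈ 52.6 W/m²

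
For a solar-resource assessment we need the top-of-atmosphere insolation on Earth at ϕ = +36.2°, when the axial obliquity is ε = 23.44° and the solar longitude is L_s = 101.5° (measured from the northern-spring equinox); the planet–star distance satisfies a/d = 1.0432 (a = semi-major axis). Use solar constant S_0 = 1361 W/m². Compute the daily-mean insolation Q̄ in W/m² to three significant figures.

Solar declination: sin δ = sin ε · sin L_s = sin 23.44° × sin 101.5° = 0.38980, so δ = +22.942°.
cos h₀ = −tan(+36.2°) tan(+22.942°) = -0.3098, h₀ = 1.8858 rad.
Bracket: h₀ sin ϕ sin δ + cos ϕ cos δ sin h₀ = 1.8858×0.59061×0.38980 + 0.80696×0.92090×0.95080 = 0.434148 + 0.706567 = 1.140715.
Inverse-square distance factor (a/d)² = 1.0432² = 1.088266.
Q̄ = (S_0/π) × 1.088266 × [bracket] = (1361/π) × 1.088266 × 1.140715 = 537.8 W/m².

Q̄ ≈ 538 W/m²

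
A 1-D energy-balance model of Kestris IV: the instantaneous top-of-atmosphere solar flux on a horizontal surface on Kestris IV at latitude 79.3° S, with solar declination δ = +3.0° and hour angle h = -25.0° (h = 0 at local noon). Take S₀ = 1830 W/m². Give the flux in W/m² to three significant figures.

cos θ_z = sin φ sin δ + cos φ cos δ cos h = -0.051426 + 0.168040 = 0.116614.
Flux = S₀ · cos θ_z = 1830 × 0.116614 = 213.4 W/m².

213 W/m²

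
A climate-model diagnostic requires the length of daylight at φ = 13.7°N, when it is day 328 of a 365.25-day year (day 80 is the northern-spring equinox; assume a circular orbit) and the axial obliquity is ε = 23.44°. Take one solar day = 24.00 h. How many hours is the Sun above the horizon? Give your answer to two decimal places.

Solar longitude: λ_s = 360° × (328 − 80)/365.25 = 244.435°.
sin δ = sin 23.44° × sin 244.435° = -0.35884, so δ = -21.029°.
cos H₀ = −tan φ · tan δ = −tan(+13.7°) × tan(-21.029°) = 0.0937, so H₀ = 1.4769 rad = 84.62°.
Daylight = 2H₀/(2π) × 24.00 h = (1.4769/π) × 24.00 = 11.28 h.

11.28 h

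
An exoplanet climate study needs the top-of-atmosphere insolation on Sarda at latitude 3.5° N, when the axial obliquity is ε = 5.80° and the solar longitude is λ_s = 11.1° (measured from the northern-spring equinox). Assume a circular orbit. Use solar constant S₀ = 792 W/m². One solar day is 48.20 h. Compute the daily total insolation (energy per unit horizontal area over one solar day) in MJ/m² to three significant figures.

43.7 MJ/m²

Solar declination: sin δ = sin ε · sin λ_s = sin 5.80° × sin 11.1° = 0.01946, so δ = +1.115°.
cos H₀ = −tan(+3.5°) tan(+1.115°) = -0.0012, H₀ = 1.5720 rad.
Bracket: H₀ sin φ sin δ + cos φ cos δ sin H₀ = 1.5720×0.06105×0.01946 + 0.99813×0.99981×1.00000 = 0.001868 + 0.997940 = 0.999808.
Q̄ = (S₀/π) × [bracket] = (792/π) × 0.999808 = 252.05 W/m².
Daily total = Q̄ × 48.20 h × 3600 s/h = 252.05 × 48.20 × 3600 / 10⁶ = 43.74 MJ/m².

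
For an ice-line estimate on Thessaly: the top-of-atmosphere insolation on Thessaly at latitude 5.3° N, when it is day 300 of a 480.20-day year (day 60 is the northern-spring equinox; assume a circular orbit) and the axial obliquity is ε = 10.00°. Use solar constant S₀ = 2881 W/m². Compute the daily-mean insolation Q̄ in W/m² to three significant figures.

Q̄ ≈ 913 W/m²

Solar longitude: λ_s = 360° × (300 − 60)/480.20 = 179.925°.
sin δ = sin 10.00° × sin 179.925° = 0.00023, so δ = +0.013°.
cos H₀ = −tan(+5.3°) tan(+0.013°) = -0.0000, H₀ = 1.5708 rad.
Bracket: H₀ sin φ sin δ + cos φ cos δ sin H₀ = 1.5708×0.09237×0.00023 + 0.99572×1.00000×1.00000 = 0.000033 + 0.995720 = 0.995753.
Q̄ = (S₀/π) × [bracket] = (2881/π) × 0.995753 = 913.2 W/m².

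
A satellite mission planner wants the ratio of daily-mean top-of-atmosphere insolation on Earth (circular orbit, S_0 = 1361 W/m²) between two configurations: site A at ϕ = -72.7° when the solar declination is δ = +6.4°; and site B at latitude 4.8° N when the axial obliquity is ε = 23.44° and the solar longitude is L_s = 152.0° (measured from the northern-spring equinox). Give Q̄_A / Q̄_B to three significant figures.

Q̄_A / Q̄_B ≈ 0.147

— Configuration A (ϕ=-72.7°):
cos h₀ = −tan(-72.7°) tan(+6.400°) = 0.3601, h₀ = 1.2024 rad.
Bracket: h₀ sin ϕ sin δ + cos ϕ cos δ sin h₀ = 1.2024×-0.95476×0.11147 + 0.29737×0.99377×0.93290 = -0.127968 + 0.275688 = 0.147720.
Q̄ = (S_0/π) × [bracket] = (1361/π) × 0.147720 = 63.995 W/m².
— Configuration B (ϕ=+4.8°):
Solar declination: sin δ = sin ε · sin L_s = sin 23.44° × sin 152.0° = 0.18675, so δ = +10.763°.
cos h₀ = −tan(+4.8°) tan(+10.763°) = -0.0160, h₀ = 1.5868 rad.
Bracket: h₀ sin ϕ sin δ + cos ϕ cos δ sin h₀ = 1.5868×0.08368×0.18675 + 0.99649×0.98241×0.99987 = 0.024797 + 0.978834 = 1.003631.
Q̄ = (S_0/π) × [bracket] = (1361/π) × 1.003631 = 434.79 W/m².
Ratio Q̄_A / Q̄_B = 63.995 / 434.79 = 0.1472.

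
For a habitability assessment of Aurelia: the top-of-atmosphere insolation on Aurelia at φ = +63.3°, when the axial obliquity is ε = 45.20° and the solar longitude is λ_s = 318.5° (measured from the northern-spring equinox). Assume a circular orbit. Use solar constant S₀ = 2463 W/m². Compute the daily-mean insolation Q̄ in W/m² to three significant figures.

Q̄ ≈ 0.00 W/m²

Solar declination: sin δ = sin ε · sin λ_s = sin 45.20° × sin 318.5° = -0.47018, so δ = -28.046°.
cos H₀ = −tan(+63.3°) tan(-28.046°) = 1.0592 ≥ 1 ⇒ polar night, H₀ = 0 and Q̄ = 0.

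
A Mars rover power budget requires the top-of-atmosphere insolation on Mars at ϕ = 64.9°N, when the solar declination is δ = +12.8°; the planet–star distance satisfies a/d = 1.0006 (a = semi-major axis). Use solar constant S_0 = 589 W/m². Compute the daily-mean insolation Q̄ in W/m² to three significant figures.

cos h₀ = −tan(+64.9°) tan(+12.800°) = -0.4850, h₀ = 2.0772 rad.
Bracket: h₀ sin ϕ sin δ + cos ϕ cos δ sin h₀ = 2.0772×0.90557×0.22155 + 0.42420×0.97515×0.87451 = 0.416747 + 0.361749 = 0.778496.
Inverse-square distance factor (a/d)² = 1.0006² = 1.001200.
Q̄ = (S_0/π) × 1.001200 × [bracket] = (589/π) × 1.001200 × 0.778496 = 146.1 W/m².

Q̄ ≈ 146 W/m²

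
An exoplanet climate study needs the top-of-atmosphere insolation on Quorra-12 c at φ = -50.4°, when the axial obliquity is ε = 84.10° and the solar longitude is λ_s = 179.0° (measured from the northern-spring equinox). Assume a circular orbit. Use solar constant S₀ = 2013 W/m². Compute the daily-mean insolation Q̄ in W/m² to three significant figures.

Q̄ ≈ 395 W/m²

Solar declination: sin δ = sin ε · sin λ_s = sin 84.10° × sin 179.0° = 0.01736, so δ = +0.995°.
cos H₀ = −tan(-50.4°) tan(+0.995°) = 0.0210, H₀ = 1.5498 rad.
Bracket: H₀ sin φ sin δ + cos φ cos δ sin H₀ = 1.5498×-0.77051×0.01736 + 0.63742×0.99985×0.99978 = -0.020730 + 0.637184 = 0.616454.
Q̄ = (S₀/π) × [bracket] = (2013/π) × 0.616454 = 395.0 W/m².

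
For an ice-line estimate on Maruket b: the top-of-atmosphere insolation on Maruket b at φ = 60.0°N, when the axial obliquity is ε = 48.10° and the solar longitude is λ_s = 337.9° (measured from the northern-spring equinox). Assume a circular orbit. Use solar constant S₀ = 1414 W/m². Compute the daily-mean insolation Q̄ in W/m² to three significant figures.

Solar declination: sin δ = sin ε · sin λ_s = sin 48.10° × sin 337.9° = -0.28003, so δ = -16.262°.
cos H₀ = −tan(+60.0°) tan(-16.262°) = 0.5052, H₀ = 1.0411 rad.
Bracket: H₀ sin φ sin δ + cos φ cos δ sin H₀ = 1.0411×0.86603×-0.28003 + 0.50000×0.95999×0.86298 = -0.252482 + 0.414226 = 0.161744.
Q̄ = (S₀/π) × [bracket] = (1414/π) × 0.161744 = 72.80 W/m².

Q̄ ≈ 72.8 W/m²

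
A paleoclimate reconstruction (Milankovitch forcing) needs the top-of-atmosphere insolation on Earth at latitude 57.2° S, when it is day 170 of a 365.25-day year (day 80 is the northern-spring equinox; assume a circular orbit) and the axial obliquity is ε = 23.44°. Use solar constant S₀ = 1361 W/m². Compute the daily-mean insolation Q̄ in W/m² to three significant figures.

Q̄ ≈ 38.7 W/m²

Solar longitude: λ_s = 360° × (170 − 80)/365.25 = 88.706°.
sin δ = sin 23.44° × sin 88.706° = 0.39769, so δ = +23.434°.
cos H₀ = −tan(-57.2°) tan(+23.434°) = 0.6726, H₀ = 0.8331 rad.
Bracket: H₀ sin φ sin δ + cos φ cos δ sin H₀ = 0.8331×-0.84057×0.39769 + 0.54171×0.91752×0.74004 = -0.278494 + 0.367822 = 0.089328.
Q̄ = (S₀/π) × [bracket] = (1361/π) × 0.089328 = 38.70 W/m².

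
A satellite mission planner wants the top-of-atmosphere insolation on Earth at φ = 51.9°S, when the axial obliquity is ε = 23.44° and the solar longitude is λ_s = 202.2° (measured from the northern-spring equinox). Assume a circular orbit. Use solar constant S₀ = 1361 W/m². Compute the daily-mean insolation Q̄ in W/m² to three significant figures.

Solar declination: sin δ = sin ε · sin λ_s = sin 23.44° × sin 202.2° = -0.15030, so δ = -8.644°.
cos H₀ = −tan(-51.9°) tan(-8.644°) = -0.1939, H₀ = 1.7659 rad.
Bracket: H₀ sin φ sin δ + cos φ cos δ sin H₀ = 1.7659×-0.78694×-0.15030 + 0.61704×0.98864×0.98102 = 0.208865 + 0.598452 = 0.807317.
Q̄ = (S₀/π) × [bracket] = (1361/π) × 0.807317 = 349.7 W/m².

Q̄ ≈ 350 W/m²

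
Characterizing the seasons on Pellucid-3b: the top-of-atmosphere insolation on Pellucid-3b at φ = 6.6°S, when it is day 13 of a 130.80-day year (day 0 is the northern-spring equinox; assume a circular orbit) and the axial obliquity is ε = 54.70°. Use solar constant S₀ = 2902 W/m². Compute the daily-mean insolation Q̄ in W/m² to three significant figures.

Solar longitude: λ_s = 360° × (13 − 0)/130.80 = 35.780°.
sin δ = sin 54.70° × sin 35.780° = 0.47717, so δ = +28.501°.
cos H₀ = −tan(-6.6°) tan(+28.501°) = 0.0628, H₀ = 1.5079 rad.
Bracket: H₀ sin φ sin δ + cos φ cos δ sin H₀ = 1.5079×-0.11494×0.47717 + 0.99337×0.87881×0.99802 = -0.082702 + 0.871255 = 0.788553.
Q̄ = (S₀/π) × [bracket] = (2902/π) × 0.788553 = 728.4 W/m².

Q̄ ≈ 728 W/m²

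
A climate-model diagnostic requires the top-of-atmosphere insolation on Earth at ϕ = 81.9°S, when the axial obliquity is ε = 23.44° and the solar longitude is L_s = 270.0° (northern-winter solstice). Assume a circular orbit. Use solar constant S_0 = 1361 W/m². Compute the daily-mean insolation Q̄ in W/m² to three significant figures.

Solar declination: sin δ = sin ε · sin L_s = sin 23.44° × sin 270.0° = -0.39779, so δ = -23.440°.
cos h₀ = −tan(-81.9°) tan(-23.440°) = -3.0464 ≤ −1 ⇒ polar day, h₀ = π.
Bracket: h₀ sin ϕ sin δ + cos ϕ cos δ sin h₀ = 3.1416×-0.99002×-0.39779 + 0.14090×0.91748×0.00000 = 1.237225 + 0.000000 = 1.237225.
Q̄ = (S_0/π) × [bracket] = (1361/π) × 1.237225 = 536.0 W/m².

Q̄ ≈ 536 W/m²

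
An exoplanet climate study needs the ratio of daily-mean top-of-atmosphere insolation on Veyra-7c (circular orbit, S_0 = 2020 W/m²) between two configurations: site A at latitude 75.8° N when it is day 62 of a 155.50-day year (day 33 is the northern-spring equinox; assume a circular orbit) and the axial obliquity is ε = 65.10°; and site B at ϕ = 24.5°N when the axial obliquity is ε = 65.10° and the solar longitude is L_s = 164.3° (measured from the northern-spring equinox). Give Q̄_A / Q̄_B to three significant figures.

— Configuration A (ϕ=+75.8°):
Solar longitude: L_s = 360° × (62 − 33)/155.50 = 67.138°.
sin δ = sin 65.10° × sin 67.138° = 0.83579, so δ = +56.698°.
cos h₀ = −tan(+75.8°) tan(+56.698°) = -6.0159 ≤ −1 ⇒ polar day, h₀ = π.
Bracket: h₀ sin ϕ sin δ + cos ϕ cos δ sin h₀ = 3.1416×0.96945×0.83579 + 0.24531×0.54905×0.00000 = 2.545502 + 0.000000 = 2.545502.
Q̄ = (S_0/π) × [bracket] = (2020/π) × 2.545502 = 1636.7 W/m².
— Configuration B (ϕ=+24.5°):
Solar declination: sin δ = sin ε · sin L_s = sin 65.10° × sin 164.3° = 0.24545, so δ = +14.208°.
cos h₀ = −tan(+24.5°) tan(+14.208°) = -0.1154, h₀ = 1.6864 rad.
Bracket: h₀ sin ϕ sin δ + cos ϕ cos δ sin h₀ = 1.6864×0.41469×0.24545 + 0.90996×0.96941×0.99332 = 0.171651 + 0.876232 = 1.047883.
Q̄ = (S_0/π) × [bracket] = (2020/π) × 1.047883 = 673.77 W/m².
Ratio Q̄_A / Q̄_B = 1636.7 / 673.77 = 2.429.

Q̄_A / Q̄_B ≈ 2.43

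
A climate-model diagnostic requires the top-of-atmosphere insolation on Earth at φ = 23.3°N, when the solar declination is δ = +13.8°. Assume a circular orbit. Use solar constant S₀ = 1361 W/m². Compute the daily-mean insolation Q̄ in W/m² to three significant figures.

Q̄ ≈ 453 W/m²

cos H₀ = −tan(+23.3°) tan(+13.800°) = -0.1058, H₀ = 1.6768 rad.
Bracket: H₀ sin φ sin δ + cos φ cos δ sin H₀ = 1.6768×0.39555×0.23853 + 0.91845×0.97113×0.99439 = 0.158207 + 0.886931 = 1.045138.
Q̄ = (S₀/π) × [bracket] = (1361/π) × 1.045138 = 452.8 W/m².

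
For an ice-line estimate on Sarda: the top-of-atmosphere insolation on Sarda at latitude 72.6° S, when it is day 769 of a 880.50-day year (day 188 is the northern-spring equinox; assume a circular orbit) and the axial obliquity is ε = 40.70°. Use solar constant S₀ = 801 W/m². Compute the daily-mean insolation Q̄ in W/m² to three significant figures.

Solar longitude: λ_s = 360° × (769 − 188)/880.50 = 237.547°.
sin δ = sin 40.70° × sin 237.547° = -0.55026, so δ = -33.385°.
cos H₀ = −tan(-72.6°) tan(-33.385°) = -2.1029 ≤ −1 ⇒ polar day, H₀ = π.
Bracket: H₀ sin φ sin δ + cos φ cos δ sin H₀ = 3.1416×-0.95424×-0.55026 + 0.29904×0.83499×0.00000 = 1.649592 + 0.000000 = 1.649592.
Q̄ = (S₀/π) × [bracket] = (801/π) × 1.649592 = 420.6 W/m².

Q̄ ≈ 421 W/m²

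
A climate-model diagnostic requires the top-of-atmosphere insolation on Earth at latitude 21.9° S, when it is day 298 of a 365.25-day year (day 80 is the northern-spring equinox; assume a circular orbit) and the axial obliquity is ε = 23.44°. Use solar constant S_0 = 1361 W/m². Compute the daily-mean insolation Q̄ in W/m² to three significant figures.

Solar longitude: L_s = 360° × (298 − 80)/365.25 = 214.867°.
sin δ = sin 23.44° × sin 214.867° = -0.22740, so δ = -13.144°.
cos h₀ = −tan(-21.9°) tan(-13.144°) = -0.0939, h₀ = 1.6648 rad.
Bracket: h₀ sin ϕ sin δ + cos ϕ cos δ sin h₀ = 1.6648×-0.37299×-0.22740 + 0.92784×0.97380×0.99558 = 0.141205 + 0.899537 = 1.040742.
Q̄ = (S_0/π) × [bracket] = (1361/π) × 1.040742 = 450.9 W/m².

Q̄ ≈ 451 W/m²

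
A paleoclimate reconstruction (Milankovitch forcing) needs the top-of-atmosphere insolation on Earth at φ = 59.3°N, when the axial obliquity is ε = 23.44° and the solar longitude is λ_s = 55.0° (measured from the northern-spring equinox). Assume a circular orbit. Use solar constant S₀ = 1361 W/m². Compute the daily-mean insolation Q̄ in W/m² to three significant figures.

Q̄ ≈ 436 W/m²

Solar declination: sin δ = sin ε · sin λ_s = sin 23.44° × sin 55.0° = 0.32585, so δ = +19.017°.
cos H₀ = −tan(+59.3°) tan(+19.017°) = -0.5805, H₀ = 2.1901 rad.
Bracket: H₀ sin φ sin δ + cos φ cos δ sin H₀ = 2.1901×0.85985×0.32585 + 0.51054×0.94542×0.81428 = 0.613627 + 0.393032 = 1.006659.
Q̄ = (S₀/π) × [bracket] = (1361/π) × 1.006659 = 436.1 W/m².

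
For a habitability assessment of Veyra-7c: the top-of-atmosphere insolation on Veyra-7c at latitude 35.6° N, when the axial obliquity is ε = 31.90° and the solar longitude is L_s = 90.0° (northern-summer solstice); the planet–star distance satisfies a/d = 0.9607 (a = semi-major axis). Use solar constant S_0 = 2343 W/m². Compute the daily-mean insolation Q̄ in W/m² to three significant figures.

Solar declination: sin δ = sin ε · sin L_s = sin 31.90° × sin 90.0° = 0.52844, so δ = +31.900°.
cos h₀ = −tan(+35.6°) tan(+31.900°) = -0.4456, h₀ = 2.0327 rad.
Bracket: h₀ sin ϕ sin δ + cos ϕ cos δ sin h₀ = 2.0327×0.58212×0.52844 + 0.81310×0.84897×0.89522 = 0.625290 + 0.617968 = 1.243258.
Inverse-square distance factor (a/d)² = 0.9607² = 0.922944.
Q̄ = (S_0/π) × 0.922944 × [bracket] = (2343/π) × 0.922944 × 1.243258 = 855.8 W/m².

Q̄ ≈ 856 W/m²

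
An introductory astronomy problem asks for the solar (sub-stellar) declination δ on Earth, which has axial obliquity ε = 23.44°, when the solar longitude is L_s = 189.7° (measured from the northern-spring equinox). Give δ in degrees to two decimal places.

sin δ = sin ε · sin L_s = sin 23.44° × sin 189.7° = -0.067023.
δ = arcsin(-0.067023) = -3.84°.

δ = -3.84°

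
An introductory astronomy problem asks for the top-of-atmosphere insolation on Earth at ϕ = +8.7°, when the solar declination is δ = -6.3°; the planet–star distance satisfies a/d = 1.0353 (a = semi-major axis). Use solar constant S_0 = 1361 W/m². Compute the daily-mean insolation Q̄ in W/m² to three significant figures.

Q̄ ≈ 444 W/m²

cos h₀ = −tan(+8.7°) tan(-6.300°) = 0.0169, h₀ = 1.5539 rad.
Bracket: h₀ sin ϕ sin δ + cos ϕ cos δ sin h₀ = 1.5539×0.15126×-0.10973 + 0.98849×0.99396×0.99986 = -0.025791 + 0.982382 = 0.956591.
Inverse-square distance factor (a/d)² = 1.0353² = 1.071846.
Q̄ = (S_0/π) × 1.071846 × [bracket] = (1361/π) × 1.071846 × 0.956591 = 444.2 W/m².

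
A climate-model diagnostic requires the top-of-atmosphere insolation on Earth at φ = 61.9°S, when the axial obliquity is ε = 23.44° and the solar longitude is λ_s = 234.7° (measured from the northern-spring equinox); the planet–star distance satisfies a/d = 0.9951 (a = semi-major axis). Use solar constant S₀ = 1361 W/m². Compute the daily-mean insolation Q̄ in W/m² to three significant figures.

Q̄ ≈ 425 W/m²

Solar declination: sin δ = sin ε · sin λ_s = sin 23.44° × sin 234.7° = -0.32465, so δ = -18.944°.
cos H₀ = −tan(-61.9°) tan(-18.944°) = -0.6428, H₀ = 2.2690 rad.
Bracket: H₀ sin φ sin δ + cos φ cos δ sin H₀ = 2.2690×-0.88213×-0.32465 + 0.47101×0.94583×0.76600 = 0.649804 + 0.341249 = 0.991053.
Inverse-square distance factor (a/d)² = 0.9951² = 0.990224.
Q̄ = (S₀/π) × 0.990224 × [bracket] = (1361/π) × 0.990224 × 0.991053 = 425.1 W/m².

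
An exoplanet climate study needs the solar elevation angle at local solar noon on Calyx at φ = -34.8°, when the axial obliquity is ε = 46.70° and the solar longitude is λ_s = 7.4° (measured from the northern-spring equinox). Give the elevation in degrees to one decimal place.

Solar declination: sin δ = sin ε · sin λ_s = sin 46.70° × sin 7.4° = 0.09373, so δ = +5.378°.
At local noon the hour angle is zero, so the zenith angle equals |φ − δ| = |-34.8° − (+5.378°)| = 40.178°.
Elevation = 90° − 40.178° = 49.8°.

49.8°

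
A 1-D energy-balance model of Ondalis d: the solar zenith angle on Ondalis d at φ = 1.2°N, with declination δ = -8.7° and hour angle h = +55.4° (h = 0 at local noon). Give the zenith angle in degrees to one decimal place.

θ_z = 56.1°

cos θ_z = sin φ sin δ + cos φ cos δ cos h = -0.003168 + 0.561187 = 0.558019.
θ_z = arccos(0.558019) = 56.1°.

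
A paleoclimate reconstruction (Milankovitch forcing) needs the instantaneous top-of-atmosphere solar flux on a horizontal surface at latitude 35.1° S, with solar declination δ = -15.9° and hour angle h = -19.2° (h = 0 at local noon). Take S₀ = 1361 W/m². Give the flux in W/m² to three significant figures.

cos θ_z = sin φ sin δ + cos φ cos δ cos h = 0.157528 + 0.743081 = 0.900609.
Flux = S₀ · cos θ_z = 1361 × 0.900609 = 1226 W/m².

1.23e+03 W/m²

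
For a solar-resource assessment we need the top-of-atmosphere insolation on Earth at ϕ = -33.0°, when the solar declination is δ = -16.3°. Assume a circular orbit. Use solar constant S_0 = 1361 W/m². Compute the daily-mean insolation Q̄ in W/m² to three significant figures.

cos h₀ = −tan(-33.0°) tan(-16.300°) = -0.1899, h₀ = 1.7619 rad.
Bracket: h₀ sin ϕ sin δ + cos ϕ cos δ sin h₀ = 1.7619×-0.54464×-0.28067 + 0.83867×0.95981×0.98180 = 0.269331 + 0.790314 = 1.059645.
Q̄ = (S_0/π) × [bracket] = (1361/π) × 1.059645 = 459.1 W/m².

Q̄ ≈ 459 W/m²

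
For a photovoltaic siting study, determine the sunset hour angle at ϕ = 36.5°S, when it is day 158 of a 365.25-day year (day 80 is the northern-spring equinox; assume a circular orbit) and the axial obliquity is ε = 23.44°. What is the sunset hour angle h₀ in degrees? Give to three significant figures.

h₀ = 71.9°

Solar longitude: L_s = 360° × (158 − 80)/365.25 = 76.879°.
sin δ = sin 23.44° × sin 76.879° = 0.38740, so δ = +22.793°.
cos h₀ = −tan ϕ · tan δ = −tan(-36.5°) × tan(+22.793°) = 0.3109, so h₀ = 1.2546 rad = 71.88°.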